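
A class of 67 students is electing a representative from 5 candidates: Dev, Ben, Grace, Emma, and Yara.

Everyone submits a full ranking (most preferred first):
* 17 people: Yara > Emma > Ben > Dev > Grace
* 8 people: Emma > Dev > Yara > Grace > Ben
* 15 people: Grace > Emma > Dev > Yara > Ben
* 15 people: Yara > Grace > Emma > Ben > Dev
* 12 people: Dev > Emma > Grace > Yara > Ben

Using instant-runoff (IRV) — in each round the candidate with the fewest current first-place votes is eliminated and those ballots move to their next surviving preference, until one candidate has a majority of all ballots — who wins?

Dev

Round 1: Dev 12, Ben 0, Grace 15, Emma 8, Yara 32. Ben eliminated.
Round 2: Dev 12, Grace 15, Emma 8, Yara 32. Emma eliminated.
Round 3: Dev 20, Grace 15, Yara 32. Grace eliminated.
Round 4: Dev 35, Yara 32. Dev has a majority (≥34).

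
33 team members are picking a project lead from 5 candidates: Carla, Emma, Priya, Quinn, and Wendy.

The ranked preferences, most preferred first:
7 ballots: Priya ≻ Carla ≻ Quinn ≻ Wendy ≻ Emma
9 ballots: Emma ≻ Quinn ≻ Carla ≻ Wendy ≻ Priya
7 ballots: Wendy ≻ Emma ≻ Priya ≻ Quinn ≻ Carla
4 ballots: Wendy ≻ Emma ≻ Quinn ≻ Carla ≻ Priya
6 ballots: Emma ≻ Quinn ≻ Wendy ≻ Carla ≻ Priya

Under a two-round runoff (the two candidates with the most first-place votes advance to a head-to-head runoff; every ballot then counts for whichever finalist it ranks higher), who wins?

Wendy

Round 1 first-place votes: Carla 0, Emma 15, Priya 7, Quinn 0, Wendy 11. Emma and Wendy advance.
Runoff: Emma is ranked above Wendy on 15 ballots, Wendy above Emma on 18.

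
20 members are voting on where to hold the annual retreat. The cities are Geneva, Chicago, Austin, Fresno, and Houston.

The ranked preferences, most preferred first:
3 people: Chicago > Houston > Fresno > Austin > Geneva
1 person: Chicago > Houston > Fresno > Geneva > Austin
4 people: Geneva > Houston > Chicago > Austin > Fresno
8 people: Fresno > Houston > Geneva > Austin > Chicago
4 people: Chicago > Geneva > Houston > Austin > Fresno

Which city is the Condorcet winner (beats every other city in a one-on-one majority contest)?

Houston

Houston vs Geneva: 12–8
Houston vs Chicago: 12–8
Houston vs Austin: 20–0
Houston vs Fresno: 12–8
Houston beats every other city.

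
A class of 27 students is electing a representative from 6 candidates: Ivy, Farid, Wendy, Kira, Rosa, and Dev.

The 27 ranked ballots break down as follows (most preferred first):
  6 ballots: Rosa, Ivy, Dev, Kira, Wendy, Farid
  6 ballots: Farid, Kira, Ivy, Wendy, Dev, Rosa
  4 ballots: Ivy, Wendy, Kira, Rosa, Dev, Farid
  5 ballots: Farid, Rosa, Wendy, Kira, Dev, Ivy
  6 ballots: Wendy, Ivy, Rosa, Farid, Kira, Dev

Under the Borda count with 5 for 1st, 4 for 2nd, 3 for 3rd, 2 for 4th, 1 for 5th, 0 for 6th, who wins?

Ivy

Ivy: 6×4 + 6×3 + 4×5 + 5×0 + 6×4 = 86
Farid: 6×0 + 6×5 + 4×0 + 5×5 + 6×2 = 67
Wendy: 6×1 + 6×2 + 4×4 + 5×3 + 6×5 = 79
Kira: 6×2 + 6×4 + 4×3 + 5×2 + 6×1 = 64
Rosa: 6×5 + 6×0 + 4×2 + 5×4 + 6×3 = 76
Dev: 6×3 + 6×1 + 4×1 + 5×1 + 6×0 = 33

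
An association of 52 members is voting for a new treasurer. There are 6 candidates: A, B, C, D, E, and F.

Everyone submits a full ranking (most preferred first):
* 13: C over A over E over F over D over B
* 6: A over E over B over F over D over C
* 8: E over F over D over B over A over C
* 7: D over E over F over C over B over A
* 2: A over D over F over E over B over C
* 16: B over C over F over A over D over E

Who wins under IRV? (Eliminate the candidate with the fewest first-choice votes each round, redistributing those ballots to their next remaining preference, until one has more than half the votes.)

Round 1: A 8, B 16, C 13, D 7, E 8, F 0. F eliminated.
Round 2: A 8, B 16, C 13, D 7, E 8. D eliminated.
Round 3: A 8, B 16, C 13, E 15. A eliminated.
Round 4: B 16, C 13, E 23. C eliminated.
Round 5: B 16, E 36. E has a majority (≥27).

E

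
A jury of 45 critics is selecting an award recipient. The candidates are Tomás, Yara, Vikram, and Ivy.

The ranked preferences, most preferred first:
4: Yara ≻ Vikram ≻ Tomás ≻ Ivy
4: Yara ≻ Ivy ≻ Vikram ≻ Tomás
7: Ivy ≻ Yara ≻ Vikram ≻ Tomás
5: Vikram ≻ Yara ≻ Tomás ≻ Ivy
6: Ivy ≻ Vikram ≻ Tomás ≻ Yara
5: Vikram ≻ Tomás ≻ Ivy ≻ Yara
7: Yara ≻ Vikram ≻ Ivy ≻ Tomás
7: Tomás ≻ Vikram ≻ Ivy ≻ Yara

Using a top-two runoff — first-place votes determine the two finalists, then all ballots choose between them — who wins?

Round 1 first-place votes: Tomás 7, Yara 15, Vikram 10, Ivy 13. Yara and Ivy advance.
Runoff: Yara is ranked above Ivy on 20 ballots, Ivy above Yara on 25.

Ivy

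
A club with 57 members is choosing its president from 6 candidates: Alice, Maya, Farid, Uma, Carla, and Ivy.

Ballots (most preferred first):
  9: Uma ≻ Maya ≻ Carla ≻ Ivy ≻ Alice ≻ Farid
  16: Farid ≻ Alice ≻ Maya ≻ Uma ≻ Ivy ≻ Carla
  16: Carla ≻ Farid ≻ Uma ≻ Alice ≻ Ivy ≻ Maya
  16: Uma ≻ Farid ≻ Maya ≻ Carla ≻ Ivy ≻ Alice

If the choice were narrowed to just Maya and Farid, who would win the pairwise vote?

Farid

Maya is ranked above Farid on 9 ballots; Farid above Maya on 48.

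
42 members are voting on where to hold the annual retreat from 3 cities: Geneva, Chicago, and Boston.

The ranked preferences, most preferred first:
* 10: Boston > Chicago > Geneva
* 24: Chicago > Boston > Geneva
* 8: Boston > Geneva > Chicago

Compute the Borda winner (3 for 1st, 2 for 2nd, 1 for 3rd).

Boston

Geneva: 10×1 + 24×1 + 8×2 = 50
Chicago: 10×2 + 24×3 + 8×1 = 100
Boston: 10×3 + 24×2 + 8×3 = 102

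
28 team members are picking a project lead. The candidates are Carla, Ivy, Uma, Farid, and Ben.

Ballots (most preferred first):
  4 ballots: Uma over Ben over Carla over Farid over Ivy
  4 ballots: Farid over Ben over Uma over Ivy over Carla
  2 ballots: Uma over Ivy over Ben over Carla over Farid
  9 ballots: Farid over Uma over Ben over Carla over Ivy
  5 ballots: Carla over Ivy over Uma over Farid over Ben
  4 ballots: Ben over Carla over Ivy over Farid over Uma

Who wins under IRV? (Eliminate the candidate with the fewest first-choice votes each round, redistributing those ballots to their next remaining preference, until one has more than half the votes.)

Carla

Round 1: Carla 5, Ivy 0, Uma 6, Farid 13, Ben 4. Ivy eliminated.
Round 2: Carla 5, Uma 6, Farid 13, Ben 4. Ben eliminated.
Round 3: Carla 9, Uma 6, Farid 13. Uma eliminated.
Round 4: Carla 15, Farid 13. Carla has a majority (≥15).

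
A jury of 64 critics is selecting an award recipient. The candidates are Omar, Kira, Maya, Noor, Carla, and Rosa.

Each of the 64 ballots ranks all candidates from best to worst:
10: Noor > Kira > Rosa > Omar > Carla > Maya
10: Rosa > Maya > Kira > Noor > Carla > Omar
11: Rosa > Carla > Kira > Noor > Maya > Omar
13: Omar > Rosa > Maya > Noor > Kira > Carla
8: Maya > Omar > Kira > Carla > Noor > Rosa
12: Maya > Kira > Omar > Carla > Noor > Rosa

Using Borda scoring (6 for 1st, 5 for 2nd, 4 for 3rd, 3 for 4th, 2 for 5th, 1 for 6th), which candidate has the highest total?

Omar: 10×3 + 10×1 + 11×1 + 13×6 + 8×5 + 12×4 = 217
Kira: 10×5 + 10×4 + 11×4 + 13×2 + 8×4 + 12×5 = 252
Maya: 10×1 + 10×5 + 11×2 + 13×4 + 8×6 + 12×6 = 254
Noor: 10×6 + 10×3 + 11×3 + 13×3 + 8×2 + 12×2 = 202
Carla: 10×2 + 10×2 + 11×5 + 13×1 + 8×3 + 12×3 = 168
Rosa: 10×4 + 10×6 + 11×6 + 13×5 + 8×1 + 12×1 = 251

Maya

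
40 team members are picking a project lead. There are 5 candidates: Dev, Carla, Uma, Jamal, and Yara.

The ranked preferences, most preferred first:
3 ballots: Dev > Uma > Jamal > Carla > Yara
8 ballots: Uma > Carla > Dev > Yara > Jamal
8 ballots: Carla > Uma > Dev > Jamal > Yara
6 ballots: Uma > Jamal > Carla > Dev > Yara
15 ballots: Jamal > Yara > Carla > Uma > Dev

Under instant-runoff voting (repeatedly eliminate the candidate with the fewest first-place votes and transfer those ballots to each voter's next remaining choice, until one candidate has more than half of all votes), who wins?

Uma

Round 1: Dev 3, Carla 8, Uma 14, Jamal 15, Yara 0. Yara eliminated.
Round 2: Dev 3, Carla 8, Uma 14, Jamal 15. Dev eliminated.
Round 3: Carla 8, Uma 17, Jamal 15. Carla eliminated.
Round 4: Uma 25, Jamal 15. Uma has a majority (≥21).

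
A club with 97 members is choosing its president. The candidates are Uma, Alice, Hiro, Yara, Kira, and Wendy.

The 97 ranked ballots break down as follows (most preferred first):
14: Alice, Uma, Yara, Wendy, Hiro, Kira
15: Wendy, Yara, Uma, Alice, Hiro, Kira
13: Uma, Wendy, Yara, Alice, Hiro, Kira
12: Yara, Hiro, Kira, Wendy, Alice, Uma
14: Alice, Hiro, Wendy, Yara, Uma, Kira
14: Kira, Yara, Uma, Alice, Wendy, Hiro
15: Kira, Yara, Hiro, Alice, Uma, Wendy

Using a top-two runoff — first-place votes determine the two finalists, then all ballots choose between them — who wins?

Round 1 first-place votes: Uma 13, Alice 28, Hiro 0, Yara 12, Kira 29, Wendy 15. Kira and Alice advance.
Runoff: Kira is ranked above Alice on 41 ballots, Alice above Kira on 56.

Alice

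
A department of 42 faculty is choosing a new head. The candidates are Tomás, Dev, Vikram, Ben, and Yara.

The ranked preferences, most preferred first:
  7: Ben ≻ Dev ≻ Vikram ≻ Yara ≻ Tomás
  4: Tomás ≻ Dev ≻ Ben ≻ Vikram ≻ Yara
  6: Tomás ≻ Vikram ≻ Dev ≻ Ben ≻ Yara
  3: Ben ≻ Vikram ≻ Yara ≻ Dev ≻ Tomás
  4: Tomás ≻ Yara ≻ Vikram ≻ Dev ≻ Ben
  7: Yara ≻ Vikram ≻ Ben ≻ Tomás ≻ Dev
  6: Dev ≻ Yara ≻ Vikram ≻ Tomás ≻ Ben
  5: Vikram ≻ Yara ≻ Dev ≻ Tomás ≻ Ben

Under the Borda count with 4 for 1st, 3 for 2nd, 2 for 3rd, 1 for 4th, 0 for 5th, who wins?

Vikram

Tomás: 7×0 + 4×4 + 6×4 + 3×0 + 4×4 + 7×1 + 6×1 + 5×1 = 74
Dev: 7×3 + 4×3 + 6×2 + 3×1 + 4×1 + 7×0 + 6×4 + 5×2 = 86
Vikram: 7×2 + 4×1 + 6×3 + 3×3 + 4×2 + 7×3 + 6×2 + 5×4 = 106
Ben: 7×4 + 4×2 + 6×1 + 3×4 + 4×0 + 7×2 + 6×0 + 5×0 = 68
Yara: 7×1 + 4×0 + 6×0 + 3×2 + 4×3 + 7×4 + 6×3 + 5×3 = 86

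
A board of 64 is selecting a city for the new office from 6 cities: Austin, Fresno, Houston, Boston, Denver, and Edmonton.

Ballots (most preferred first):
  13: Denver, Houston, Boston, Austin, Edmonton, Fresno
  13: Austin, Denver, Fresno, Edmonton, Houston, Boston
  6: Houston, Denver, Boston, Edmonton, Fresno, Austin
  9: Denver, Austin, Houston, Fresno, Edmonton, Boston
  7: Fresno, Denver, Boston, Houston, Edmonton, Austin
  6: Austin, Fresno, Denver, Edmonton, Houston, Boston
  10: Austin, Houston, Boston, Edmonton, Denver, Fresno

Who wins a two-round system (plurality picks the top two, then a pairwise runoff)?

Round 1 first-place votes: Austin 29, Fresno 7, Houston 6, Boston 0, Denver 22, Edmonton 0. Austin and Denver advance.
Runoff: Austin is ranked above Denver on 29 ballots, Denver above Austin on 35.

Denver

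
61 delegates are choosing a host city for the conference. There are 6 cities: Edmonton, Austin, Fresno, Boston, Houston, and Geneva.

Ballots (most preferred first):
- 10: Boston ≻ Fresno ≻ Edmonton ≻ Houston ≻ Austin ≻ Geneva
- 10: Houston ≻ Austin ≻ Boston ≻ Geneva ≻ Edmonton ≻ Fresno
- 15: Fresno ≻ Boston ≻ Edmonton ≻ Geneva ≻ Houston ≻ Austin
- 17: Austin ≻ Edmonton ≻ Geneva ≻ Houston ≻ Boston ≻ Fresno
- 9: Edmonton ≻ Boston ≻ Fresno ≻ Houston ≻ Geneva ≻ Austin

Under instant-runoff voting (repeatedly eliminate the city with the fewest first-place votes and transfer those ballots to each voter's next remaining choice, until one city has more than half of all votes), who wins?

Boston

Round 1: Edmonton 9, Austin 17, Fresno 15, Boston 10, Houston 10, Geneva 0. Geneva eliminated.
Round 2: Edmonton 9, Austin 17, Fresno 15, Boston 10, Houston 10. Edmonton eliminated.
Round 3: Austin 17, Fresno 15, Boston 19, Houston 10. Houston eliminated.
Round 4: Austin 27, Fresno 15, Boston 19. Fresno eliminated.
Round 5: Austin 27, Boston 34. Boston has a majority (≥31).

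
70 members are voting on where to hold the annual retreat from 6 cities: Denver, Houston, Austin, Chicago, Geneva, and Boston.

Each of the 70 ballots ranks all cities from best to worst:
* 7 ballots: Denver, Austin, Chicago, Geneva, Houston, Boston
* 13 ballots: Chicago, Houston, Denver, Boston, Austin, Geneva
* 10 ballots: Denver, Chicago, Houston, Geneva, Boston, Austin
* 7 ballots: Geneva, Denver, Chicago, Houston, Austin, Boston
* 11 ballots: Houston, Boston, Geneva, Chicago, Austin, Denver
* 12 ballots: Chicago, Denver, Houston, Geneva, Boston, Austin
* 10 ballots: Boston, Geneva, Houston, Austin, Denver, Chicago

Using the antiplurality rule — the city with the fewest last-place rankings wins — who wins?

Last-place votes: Denver 11, Houston 0, Austin 22, Chicago 10, Geneva 13, Boston 14.

Houston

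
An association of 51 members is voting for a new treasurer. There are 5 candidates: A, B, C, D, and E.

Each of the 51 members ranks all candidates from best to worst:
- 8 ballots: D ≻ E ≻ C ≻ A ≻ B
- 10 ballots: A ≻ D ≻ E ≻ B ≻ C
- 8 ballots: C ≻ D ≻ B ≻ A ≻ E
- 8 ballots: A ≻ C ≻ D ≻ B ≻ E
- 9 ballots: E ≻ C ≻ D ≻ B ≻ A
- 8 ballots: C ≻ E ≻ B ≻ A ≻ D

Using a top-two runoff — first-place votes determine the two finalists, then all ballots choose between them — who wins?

Round 1 first-place votes: A 18, B 0, C 16, D 8, E 9. A and C advance.
Runoff: A is ranked above C on 18 ballots, C above A on 33.

C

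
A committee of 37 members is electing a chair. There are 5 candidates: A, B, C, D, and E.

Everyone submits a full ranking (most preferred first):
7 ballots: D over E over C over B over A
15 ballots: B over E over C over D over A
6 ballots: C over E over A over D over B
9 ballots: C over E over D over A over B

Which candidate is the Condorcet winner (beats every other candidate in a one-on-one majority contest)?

E

E vs A: 37–0
E vs B: 22–15
E vs C: 22–15
E vs D: 30–7
E beats every other candidate.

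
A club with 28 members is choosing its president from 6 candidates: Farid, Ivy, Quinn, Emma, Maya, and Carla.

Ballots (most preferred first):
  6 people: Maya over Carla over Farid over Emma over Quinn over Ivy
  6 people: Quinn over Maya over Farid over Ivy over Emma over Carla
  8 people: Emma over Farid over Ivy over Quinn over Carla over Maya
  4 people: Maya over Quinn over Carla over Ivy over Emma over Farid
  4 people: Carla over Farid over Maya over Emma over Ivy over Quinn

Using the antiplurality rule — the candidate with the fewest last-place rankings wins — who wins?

Last-place votes: Farid 4, Ivy 6, Quinn 4, Emma 0, Maya 8, Carla 6.

Emma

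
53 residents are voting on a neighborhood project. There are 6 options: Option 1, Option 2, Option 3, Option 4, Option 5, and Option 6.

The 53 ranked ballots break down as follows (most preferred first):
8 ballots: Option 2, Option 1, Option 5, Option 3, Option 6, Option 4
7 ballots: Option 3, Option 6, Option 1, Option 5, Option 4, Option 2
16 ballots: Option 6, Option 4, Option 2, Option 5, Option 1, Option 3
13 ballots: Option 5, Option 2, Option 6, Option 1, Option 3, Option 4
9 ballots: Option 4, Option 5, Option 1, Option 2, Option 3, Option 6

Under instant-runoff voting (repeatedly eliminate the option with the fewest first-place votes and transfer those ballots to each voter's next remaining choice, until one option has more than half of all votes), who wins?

Option 5

Round 1: Option 1 0, Option 2 8, Option 3 7, Option 4 9, Option 5 13, Option 6 16. Option 1 eliminated.
Round 2: Option 2 8, Option 3 7, Option 4 9, Option 5 13, Option 6 16. Option 3 eliminated.
Round 3: Option 2 8, Option 4 9, Option 5 13, Option 6 23. Option 2 eliminated.
Round 4: Option 4 9, Option 5 21, Option 6 23. Option 4 eliminated.
Round 5: Option 5 30, Option 6 23. Option 5 has a majority (≥27).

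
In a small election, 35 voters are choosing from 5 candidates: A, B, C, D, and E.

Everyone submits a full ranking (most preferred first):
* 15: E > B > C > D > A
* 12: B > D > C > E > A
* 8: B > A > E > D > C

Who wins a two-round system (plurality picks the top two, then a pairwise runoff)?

B

Round 1 first-place votes: A 0, B 20, C 0, D 0, E 15. B and E advance.
Runoff: B is ranked above E on 20 ballots, E above B on 15.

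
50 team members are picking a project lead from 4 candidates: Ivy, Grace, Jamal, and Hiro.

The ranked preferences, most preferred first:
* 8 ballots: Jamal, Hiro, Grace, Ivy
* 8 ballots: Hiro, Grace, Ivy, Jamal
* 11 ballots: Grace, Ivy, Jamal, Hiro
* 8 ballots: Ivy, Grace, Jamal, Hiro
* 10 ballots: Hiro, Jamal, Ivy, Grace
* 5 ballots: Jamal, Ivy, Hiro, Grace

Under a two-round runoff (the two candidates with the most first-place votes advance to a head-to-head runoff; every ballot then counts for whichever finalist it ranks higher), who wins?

Jamal

Round 1 first-place votes: Ivy 8, Grace 11, Jamal 13, Hiro 18. Hiro and Jamal advance.
Runoff: Hiro is ranked above Jamal on 18 ballots, Jamal above Hiro on 32.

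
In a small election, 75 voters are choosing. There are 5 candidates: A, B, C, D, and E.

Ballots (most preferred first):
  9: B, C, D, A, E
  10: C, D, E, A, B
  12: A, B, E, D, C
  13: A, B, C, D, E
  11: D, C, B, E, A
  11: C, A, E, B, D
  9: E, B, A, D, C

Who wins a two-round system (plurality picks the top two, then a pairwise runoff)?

Round 1 first-place votes: A 25, B 9, C 21, D 11, E 9. A and C advance.
Runoff: A is ranked above C on 34 ballots, C above A on 41.

C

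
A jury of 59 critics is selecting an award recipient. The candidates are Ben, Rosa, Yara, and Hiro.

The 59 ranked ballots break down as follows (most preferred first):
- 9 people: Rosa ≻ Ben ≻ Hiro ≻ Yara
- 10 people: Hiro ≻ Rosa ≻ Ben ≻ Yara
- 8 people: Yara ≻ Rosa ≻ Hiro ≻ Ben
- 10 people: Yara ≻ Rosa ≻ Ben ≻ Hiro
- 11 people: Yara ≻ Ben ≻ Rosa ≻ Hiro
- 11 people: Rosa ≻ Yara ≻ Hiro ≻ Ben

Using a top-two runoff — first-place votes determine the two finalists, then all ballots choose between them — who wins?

Rosa

Round 1 first-place votes: Ben 0, Rosa 20, Yara 29, Hiro 10. Yara and Rosa advance.
Runoff: Yara is ranked above Rosa on 29 ballots, Rosa above Yara on 30.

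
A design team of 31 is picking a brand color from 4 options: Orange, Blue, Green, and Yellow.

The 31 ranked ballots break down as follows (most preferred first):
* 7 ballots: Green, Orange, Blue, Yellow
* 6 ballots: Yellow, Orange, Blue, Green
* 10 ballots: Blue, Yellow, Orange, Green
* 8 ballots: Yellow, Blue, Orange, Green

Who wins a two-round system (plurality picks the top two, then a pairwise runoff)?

Blue

Round 1 first-place votes: Orange 0, Blue 10, Green 7, Yellow 14. Yellow and Blue advance.
Runoff: Yellow is ranked above Blue on 14 ballots, Blue above Yellow on 17.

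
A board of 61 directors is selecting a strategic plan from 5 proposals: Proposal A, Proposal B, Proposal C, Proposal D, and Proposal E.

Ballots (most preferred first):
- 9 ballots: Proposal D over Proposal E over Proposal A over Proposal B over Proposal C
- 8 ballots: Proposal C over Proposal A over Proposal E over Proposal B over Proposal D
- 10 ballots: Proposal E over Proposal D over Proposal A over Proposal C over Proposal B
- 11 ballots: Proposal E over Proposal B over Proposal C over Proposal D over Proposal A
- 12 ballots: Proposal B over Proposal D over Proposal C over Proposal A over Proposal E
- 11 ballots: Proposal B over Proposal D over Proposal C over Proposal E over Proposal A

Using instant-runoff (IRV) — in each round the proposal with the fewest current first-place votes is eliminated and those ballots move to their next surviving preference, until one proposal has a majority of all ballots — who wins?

Proposal E

Round 1: Proposal A 0, Proposal B 23, Proposal C 8, Proposal D 9, Proposal E 21. Proposal A eliminated.
Round 2: Proposal B 23, Proposal C 8, Proposal D 9, Proposal E 21. Proposal C eliminated.
Round 3: Proposal B 23, Proposal D 9, Proposal E 29. Proposal D eliminated.
Round 4: Proposal B 23, Proposal E 38. Proposal E has a majority (≥31).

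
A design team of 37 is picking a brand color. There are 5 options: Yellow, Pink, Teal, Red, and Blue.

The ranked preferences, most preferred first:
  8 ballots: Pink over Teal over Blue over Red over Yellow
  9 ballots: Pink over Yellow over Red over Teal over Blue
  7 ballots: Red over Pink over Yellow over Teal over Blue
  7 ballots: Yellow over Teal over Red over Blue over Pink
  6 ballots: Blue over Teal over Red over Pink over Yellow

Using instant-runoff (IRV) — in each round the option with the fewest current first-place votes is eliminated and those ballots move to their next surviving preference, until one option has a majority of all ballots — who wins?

Round 1: Yellow 7, Pink 17, Teal 0, Red 7, Blue 6. Teal eliminated.
Round 2: Yellow 7, Pink 17, Red 7, Blue 6. Blue eliminated.
Round 3: Yellow 7, Pink 17, Red 13. Yellow eliminated.
Round 4: Pink 17, Red 20. Red has a majority (≥19).

Red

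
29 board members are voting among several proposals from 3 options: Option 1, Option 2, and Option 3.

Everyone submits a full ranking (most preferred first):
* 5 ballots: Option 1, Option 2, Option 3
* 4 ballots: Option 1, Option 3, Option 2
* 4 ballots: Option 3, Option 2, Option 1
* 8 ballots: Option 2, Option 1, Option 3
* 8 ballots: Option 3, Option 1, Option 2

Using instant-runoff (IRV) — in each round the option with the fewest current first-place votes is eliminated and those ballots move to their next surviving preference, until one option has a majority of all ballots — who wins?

Option 1

Round 1: Option 1 9, Option 2 8, Option 3 12. Option 2 eliminated.
Round 2: Option 1 17, Option 3 12. Option 1 has a majority (≥15).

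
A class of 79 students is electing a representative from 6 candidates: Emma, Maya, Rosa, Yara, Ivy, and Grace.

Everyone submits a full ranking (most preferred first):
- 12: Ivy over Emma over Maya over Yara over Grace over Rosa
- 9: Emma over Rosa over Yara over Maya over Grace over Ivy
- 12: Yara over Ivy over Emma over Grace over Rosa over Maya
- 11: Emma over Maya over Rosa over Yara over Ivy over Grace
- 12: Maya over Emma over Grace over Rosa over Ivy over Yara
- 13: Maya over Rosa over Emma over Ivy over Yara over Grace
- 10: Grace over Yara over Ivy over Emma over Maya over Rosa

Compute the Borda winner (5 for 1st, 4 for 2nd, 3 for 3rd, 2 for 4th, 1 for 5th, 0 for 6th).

Emma: 12×4 + 9×5 + 12×3 + 11×5 + 12×4 + 13×3 + 10×2 = 291
Maya: 12×3 + 9×2 + 12×0 + 11×4 + 12×5 + 13×5 + 10×1 = 233
Rosa: 12×0 + 9×4 + 12×1 + 11×3 + 12×2 + 13×4 + 10×0 = 157
Yara: 12×2 + 9×3 + 12×5 + 11×2 + 12×0 + 13×1 + 10×4 = 186
Ivy: 12×5 + 9×0 + 12×4 + 11×1 + 12×1 + 13×2 + 10×3 = 187
Grace: 12×1 + 9×1 + 12×2 + 11×0 + 12×3 + 13×0 + 10×5 = 131

Emma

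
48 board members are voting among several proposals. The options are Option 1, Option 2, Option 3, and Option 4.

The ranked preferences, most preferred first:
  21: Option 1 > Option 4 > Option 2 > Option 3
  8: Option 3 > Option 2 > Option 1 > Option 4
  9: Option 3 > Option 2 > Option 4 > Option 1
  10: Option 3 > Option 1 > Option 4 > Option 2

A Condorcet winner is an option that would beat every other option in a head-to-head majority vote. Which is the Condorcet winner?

Option 3 vs Option 1: 27–21
Option 3 vs Option 2: 27–21
Option 3 vs Option 4: 27–21
Option 3 beats every other option.

Option 3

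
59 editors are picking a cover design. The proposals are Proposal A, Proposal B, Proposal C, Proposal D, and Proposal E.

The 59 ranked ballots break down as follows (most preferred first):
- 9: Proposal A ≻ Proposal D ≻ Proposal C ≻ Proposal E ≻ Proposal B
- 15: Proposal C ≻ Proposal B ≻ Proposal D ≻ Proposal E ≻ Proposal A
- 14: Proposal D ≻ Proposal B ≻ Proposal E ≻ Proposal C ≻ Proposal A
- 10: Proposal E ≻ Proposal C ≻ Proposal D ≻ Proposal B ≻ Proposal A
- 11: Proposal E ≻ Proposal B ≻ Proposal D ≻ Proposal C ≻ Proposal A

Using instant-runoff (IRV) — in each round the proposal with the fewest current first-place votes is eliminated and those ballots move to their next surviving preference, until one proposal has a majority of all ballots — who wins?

Round 1: Proposal A 9, Proposal B 0, Proposal C 15, Proposal D 14, Proposal E 21. Proposal B eliminated.
Round 2: Proposal A 9, Proposal C 15, Proposal D 14, Proposal E 21. Proposal A eliminated.
Round 3: Proposal C 15, Proposal D 23, Proposal E 21. Proposal C eliminated.
Round 4: Proposal D 38, Proposal E 21. Proposal D has a majority (≥30).

Proposal D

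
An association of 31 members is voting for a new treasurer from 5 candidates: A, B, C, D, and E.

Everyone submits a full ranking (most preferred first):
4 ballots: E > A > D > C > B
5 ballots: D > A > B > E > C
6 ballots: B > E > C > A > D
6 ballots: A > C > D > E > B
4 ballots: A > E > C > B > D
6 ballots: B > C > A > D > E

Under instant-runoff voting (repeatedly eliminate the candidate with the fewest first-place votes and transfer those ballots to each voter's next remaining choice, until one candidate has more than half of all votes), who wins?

A

Round 1: A 10, B 12, C 0, D 5, E 4. C eliminated.
Round 2: A 10, B 12, D 5, E 4. E eliminated.
Round 3: A 14, B 12, D 5. D eliminated.
Round 4: A 19, B 12. A has a majority (≥16).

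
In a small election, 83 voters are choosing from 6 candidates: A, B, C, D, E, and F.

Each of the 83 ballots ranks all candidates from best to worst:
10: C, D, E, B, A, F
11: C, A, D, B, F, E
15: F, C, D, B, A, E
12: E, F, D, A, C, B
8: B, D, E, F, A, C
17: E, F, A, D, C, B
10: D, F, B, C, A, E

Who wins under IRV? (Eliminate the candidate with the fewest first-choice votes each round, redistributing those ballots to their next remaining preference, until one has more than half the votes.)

C

Round 1: A 0, B 8, C 21, D 10, E 29, F 15. A eliminated.
Round 2: B 8, C 21, D 10, E 29, F 15. B eliminated.
Round 3: C 21, D 18, E 29, F 15. F eliminated.
Round 4: C 36, D 18, E 29. D eliminated.
Round 5: C 46, E 37. C has a majority (≥42).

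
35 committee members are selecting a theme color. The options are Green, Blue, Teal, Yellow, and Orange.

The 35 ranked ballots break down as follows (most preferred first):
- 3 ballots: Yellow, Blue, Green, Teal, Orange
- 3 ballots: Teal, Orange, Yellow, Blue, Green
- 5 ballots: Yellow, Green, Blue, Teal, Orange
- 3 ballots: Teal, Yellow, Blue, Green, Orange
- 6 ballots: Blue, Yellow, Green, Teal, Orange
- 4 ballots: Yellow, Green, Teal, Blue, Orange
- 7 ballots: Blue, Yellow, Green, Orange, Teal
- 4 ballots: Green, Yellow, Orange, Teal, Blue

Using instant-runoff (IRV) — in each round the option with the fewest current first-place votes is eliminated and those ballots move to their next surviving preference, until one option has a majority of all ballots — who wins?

Round 1: Green 4, Blue 13, Teal 6, Yellow 12, Orange 0. Orange eliminated.
Round 2: Green 4, Blue 13, Teal 6, Yellow 12. Green eliminated.
Round 3: Blue 13, Teal 6, Yellow 16. Teal eliminated.
Round 4: Blue 13, Yellow 22. Yellow has a majority (≥18).

Yellow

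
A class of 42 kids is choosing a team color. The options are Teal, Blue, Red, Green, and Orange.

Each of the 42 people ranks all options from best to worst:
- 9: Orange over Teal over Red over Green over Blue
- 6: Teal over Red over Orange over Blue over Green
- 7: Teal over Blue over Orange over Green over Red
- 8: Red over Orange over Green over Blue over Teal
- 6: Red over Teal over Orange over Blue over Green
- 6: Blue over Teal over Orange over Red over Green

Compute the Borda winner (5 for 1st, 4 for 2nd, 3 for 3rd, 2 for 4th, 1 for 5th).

Teal: 9×4 + 6×5 + 7×5 + 8×1 + 6×4 + 6×4 = 157
Blue: 9×1 + 6×2 + 7×4 + 8×2 + 6×2 + 6×5 = 107
Red: 9×3 + 6×4 + 7×1 + 8×5 + 6×5 + 6×2 = 140
Green: 9×2 + 6×1 + 7×2 + 8×3 + 6×1 + 6×1 = 74
Orange: 9×5 + 6×3 + 7×3 + 8×4 + 6×3 + 6×3 = 152

Teal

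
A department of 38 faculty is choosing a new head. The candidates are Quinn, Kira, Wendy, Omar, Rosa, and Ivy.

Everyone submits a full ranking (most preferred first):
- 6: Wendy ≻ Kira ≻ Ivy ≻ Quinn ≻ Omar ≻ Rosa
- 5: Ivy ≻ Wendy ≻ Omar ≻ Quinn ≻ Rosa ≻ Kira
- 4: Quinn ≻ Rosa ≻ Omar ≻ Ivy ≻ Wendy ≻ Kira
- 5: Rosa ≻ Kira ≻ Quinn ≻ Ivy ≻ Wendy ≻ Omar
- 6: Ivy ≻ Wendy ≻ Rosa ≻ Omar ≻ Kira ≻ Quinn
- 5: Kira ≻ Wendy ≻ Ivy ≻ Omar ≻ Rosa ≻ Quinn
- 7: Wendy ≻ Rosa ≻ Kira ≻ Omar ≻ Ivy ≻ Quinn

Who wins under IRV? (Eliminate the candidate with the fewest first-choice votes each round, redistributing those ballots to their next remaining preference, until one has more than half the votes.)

Ivy

Round 1: Quinn 4, Kira 5, Wendy 13, Omar 0, Rosa 5, Ivy 11. Omar eliminated.
Round 2: Quinn 4, Kira 5, Wendy 13, Rosa 5, Ivy 11. Quinn eliminated.
Round 3: Kira 5, Wendy 13, Rosa 9, Ivy 11. Kira eliminated.
Round 4: Wendy 18, Rosa 9, Ivy 11. Rosa eliminated.
Round 5: Wendy 18, Ivy 20. Ivy has a majority (≥20).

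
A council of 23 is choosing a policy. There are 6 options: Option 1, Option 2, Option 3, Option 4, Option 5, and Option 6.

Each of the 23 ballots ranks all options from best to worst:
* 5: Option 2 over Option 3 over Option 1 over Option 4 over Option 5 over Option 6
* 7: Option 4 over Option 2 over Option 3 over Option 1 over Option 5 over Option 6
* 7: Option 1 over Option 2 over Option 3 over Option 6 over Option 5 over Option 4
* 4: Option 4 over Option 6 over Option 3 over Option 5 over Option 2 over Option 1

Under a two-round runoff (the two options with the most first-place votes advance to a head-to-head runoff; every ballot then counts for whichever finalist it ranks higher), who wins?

Option 1

Round 1 first-place votes: Option 1 7, Option 2 5, Option 3 0, Option 4 11, Option 5 0, Option 6 0. Option 4 and Option 1 advance.
Runoff: Option 4 is ranked above Option 1 on 11 ballots, Option 1 above Option 4 on 12.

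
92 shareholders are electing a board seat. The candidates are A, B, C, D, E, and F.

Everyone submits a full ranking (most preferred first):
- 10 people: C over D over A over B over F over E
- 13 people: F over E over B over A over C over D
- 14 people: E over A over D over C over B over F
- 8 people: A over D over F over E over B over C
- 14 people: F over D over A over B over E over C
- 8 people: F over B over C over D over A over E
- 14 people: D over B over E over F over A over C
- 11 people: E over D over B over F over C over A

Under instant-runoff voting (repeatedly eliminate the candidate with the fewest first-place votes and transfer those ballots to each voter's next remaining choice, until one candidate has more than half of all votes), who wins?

Round 1: A 8, B 0, C 10, D 14, E 25, F 35. B eliminated.
Round 2: A 8, C 10, D 14, E 25, F 35. A eliminated.
Round 3: C 10, D 22, E 25, F 35. C eliminated.
Round 4: D 32, E 25, F 35. E eliminated.
Round 5: D 57, F 35. D has a majority (≥47).

D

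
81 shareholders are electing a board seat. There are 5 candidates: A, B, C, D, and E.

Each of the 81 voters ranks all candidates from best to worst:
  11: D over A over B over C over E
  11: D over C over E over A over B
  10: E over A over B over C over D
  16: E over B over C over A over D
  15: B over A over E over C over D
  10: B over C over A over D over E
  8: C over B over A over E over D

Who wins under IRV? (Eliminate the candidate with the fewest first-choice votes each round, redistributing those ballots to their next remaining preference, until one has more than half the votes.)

B

Round 1: A 0, B 25, C 8, D 22, E 26. A eliminated.
Round 2: B 25, C 8, D 22, E 26. C eliminated.
Round 3: B 33, D 22, E 26. D eliminated.
Round 4: B 44, E 37. B has a majority (≥41).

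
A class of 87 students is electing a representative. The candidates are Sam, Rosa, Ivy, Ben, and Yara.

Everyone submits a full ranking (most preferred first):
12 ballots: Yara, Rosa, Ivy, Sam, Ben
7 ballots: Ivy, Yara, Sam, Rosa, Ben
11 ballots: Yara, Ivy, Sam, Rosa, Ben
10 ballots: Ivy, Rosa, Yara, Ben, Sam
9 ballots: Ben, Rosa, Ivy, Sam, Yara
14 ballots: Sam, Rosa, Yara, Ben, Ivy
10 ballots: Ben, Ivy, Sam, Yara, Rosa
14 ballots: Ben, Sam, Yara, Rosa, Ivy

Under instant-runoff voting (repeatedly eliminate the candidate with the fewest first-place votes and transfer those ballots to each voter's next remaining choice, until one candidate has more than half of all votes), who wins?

Yara

Round 1: Sam 14, Rosa 0, Ivy 17, Ben 33, Yara 23. Rosa eliminated.
Round 2: Sam 14, Ivy 17, Ben 33, Yara 23. Sam eliminated.
Round 3: Ivy 17, Ben 33, Yara 37. Ivy eliminated.
Round 4: Ben 33, Yara 54. Yara has a majority (≥44).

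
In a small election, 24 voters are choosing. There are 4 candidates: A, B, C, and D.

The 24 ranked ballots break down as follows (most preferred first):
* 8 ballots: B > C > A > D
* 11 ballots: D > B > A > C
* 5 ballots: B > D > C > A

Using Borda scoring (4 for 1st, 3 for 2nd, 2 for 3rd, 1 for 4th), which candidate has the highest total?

A: 8×2 + 11×2 + 5×1 = 43
B: 8×4 + 11×3 + 5×4 = 85
C: 8×3 + 11×1 + 5×2 = 45
D: 8×1 + 11×4 + 5×3 = 67

B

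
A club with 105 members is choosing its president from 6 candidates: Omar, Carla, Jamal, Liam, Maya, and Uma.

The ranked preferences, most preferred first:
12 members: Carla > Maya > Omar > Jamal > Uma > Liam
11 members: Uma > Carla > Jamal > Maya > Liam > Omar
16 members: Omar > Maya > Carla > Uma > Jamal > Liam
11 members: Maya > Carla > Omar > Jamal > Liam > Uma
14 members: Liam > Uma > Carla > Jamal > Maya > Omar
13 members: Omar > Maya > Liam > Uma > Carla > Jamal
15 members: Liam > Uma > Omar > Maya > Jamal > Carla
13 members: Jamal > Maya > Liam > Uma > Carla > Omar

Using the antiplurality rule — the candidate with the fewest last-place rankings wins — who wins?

Last-place votes: Omar 38, Carla 15, Jamal 13, Liam 28, Maya 0, Uma 11.

Maya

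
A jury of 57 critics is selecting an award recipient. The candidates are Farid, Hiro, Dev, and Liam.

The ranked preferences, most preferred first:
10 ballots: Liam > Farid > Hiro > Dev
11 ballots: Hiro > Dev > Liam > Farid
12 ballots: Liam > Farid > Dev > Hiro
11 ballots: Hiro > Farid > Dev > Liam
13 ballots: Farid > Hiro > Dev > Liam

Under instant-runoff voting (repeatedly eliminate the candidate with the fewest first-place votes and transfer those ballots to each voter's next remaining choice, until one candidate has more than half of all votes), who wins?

Hiro

Round 1: Farid 13, Hiro 22, Dev 0, Liam 22. Dev eliminated.
Round 2: Farid 13, Hiro 22, Liam 22. Farid eliminated.
Round 3: Hiro 35, Liam 22. Hiro has a majority (≥29).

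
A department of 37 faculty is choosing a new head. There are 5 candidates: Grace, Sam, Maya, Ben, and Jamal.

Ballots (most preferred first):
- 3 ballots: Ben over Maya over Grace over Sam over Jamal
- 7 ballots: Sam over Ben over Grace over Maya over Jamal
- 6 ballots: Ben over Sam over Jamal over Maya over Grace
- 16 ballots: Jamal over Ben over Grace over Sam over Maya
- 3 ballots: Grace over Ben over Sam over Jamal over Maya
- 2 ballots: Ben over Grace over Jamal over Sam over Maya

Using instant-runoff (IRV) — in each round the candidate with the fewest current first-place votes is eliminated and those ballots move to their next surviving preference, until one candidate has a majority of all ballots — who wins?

Round 1: Grace 3, Sam 7, Maya 0, Ben 11, Jamal 16. Maya eliminated.
Round 2: Grace 3, Sam 7, Ben 11, Jamal 16. Grace eliminated.
Round 3: Sam 7, Ben 14, Jamal 16. Sam eliminated.
Round 4: Ben 21, Jamal 16. Ben has a majority (≥19).

Ben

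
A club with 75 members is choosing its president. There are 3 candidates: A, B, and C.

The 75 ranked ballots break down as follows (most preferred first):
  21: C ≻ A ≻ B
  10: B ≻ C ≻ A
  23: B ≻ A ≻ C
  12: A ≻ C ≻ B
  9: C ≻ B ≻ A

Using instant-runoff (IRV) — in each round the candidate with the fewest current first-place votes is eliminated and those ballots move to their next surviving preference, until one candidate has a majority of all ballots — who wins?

C

Round 1: A 12, B 33, C 30. A eliminated.
Round 2: B 33, C 42. C has a majority (≥38).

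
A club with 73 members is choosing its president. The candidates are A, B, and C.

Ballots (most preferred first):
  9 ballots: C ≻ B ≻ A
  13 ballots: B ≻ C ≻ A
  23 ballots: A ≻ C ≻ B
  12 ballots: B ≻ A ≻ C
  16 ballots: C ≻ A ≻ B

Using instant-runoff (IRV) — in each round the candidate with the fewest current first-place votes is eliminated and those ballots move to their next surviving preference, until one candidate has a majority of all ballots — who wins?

Round 1: A 23, B 25, C 25. A eliminated.
Round 2: B 25, C 48. C has a majority (≥37).

C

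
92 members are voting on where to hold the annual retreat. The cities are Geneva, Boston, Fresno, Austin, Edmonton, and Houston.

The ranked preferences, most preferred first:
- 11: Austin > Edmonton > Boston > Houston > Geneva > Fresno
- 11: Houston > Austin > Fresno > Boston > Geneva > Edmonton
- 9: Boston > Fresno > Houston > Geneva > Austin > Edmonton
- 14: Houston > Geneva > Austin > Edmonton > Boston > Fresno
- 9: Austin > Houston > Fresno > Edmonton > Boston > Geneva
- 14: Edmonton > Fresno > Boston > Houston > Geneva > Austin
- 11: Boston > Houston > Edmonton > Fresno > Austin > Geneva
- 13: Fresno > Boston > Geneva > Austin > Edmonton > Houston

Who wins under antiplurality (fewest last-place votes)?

Last-place votes: Geneva 20, Boston 0, Fresno 25, Austin 14, Edmonton 20, Houston 13.

Boston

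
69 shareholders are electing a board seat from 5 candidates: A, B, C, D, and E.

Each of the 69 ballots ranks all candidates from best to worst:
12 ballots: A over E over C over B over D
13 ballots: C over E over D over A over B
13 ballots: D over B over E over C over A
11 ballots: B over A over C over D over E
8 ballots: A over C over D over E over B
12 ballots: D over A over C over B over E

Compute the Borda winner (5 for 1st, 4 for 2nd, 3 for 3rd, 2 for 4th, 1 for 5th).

A: 12×5 + 13×2 + 13×1 + 11×4 + 8×5 + 12×4 = 231
B: 12×2 + 13×1 + 13×4 + 11×5 + 8×1 + 12×2 = 176
C: 12×3 + 13×5 + 13×2 + 11×3 + 8×4 + 12×3 = 228
D: 12×1 + 13×3 + 13×5 + 11×2 + 8×3 + 12×5 = 222
E: 12×4 + 13×4 + 13×3 + 11×1 + 8×2 + 12×1 = 178

A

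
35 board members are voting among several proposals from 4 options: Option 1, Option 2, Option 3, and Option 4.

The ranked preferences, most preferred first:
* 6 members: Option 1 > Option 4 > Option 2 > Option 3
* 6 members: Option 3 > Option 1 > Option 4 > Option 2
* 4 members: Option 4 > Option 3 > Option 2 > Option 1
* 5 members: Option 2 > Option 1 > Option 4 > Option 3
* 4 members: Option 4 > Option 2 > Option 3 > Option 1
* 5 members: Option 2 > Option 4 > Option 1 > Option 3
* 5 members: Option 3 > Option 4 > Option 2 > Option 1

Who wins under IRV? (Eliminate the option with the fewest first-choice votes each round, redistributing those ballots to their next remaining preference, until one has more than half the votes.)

Round 1: Option 1 6, Option 2 10, Option 3 11, Option 4 8. Option 1 eliminated.
Round 2: Option 2 10, Option 3 11, Option 4 14. Option 2 eliminated.
Round 3: Option 3 11, Option 4 24. Option 4 has a majority (≥18).

Option 4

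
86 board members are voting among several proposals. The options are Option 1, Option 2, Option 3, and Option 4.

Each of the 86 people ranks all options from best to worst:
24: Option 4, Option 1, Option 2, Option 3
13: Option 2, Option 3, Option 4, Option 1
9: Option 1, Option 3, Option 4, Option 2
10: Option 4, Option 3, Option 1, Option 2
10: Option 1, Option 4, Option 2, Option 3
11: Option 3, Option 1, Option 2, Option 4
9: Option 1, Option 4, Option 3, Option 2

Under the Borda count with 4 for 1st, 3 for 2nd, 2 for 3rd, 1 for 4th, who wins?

Option 1: 24×3 + 13×1 + 9×4 + 10×2 + 10×4 + 11×3 + 9×4 = 250
Option 2: 24×2 + 13×4 + 9×1 + 10×1 + 10×2 + 11×2 + 9×1 = 170
Option 3: 24×1 + 13×3 + 9×3 + 10×3 + 10×1 + 11×4 + 9×2 = 192
Option 4: 24×4 + 13×2 + 9×2 + 10×4 + 10×3 + 11×1 + 9×3 = 248

Option 1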